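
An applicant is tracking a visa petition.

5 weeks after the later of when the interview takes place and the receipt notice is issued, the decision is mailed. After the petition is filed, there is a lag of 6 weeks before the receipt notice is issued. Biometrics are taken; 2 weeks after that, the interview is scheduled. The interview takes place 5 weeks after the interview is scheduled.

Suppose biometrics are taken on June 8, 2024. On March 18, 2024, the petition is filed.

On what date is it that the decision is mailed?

August 31, 2024

Biometrics are taken: Jun 8, 2024.
The interview is scheduled: Jun 8, 2024 + 2 weeks = Jun 22, 2024.
The interview takes place: Jun 22, 2024 + 5 weeks = Jul 27, 2024.
The petition is filed: Mar 18, 2024.
The receipt notice is issued: Mar 18, 2024 + 6 weeks = Apr 29, 2024.
Both prerequisites met — the interview takes place (Jul 27, 2024), the receipt notice is issued (Apr 29, 2024); the later is Jul 27, 2024.
The decision is mailed: Jul 27, 2024 + 5 weeks = Aug 31, 2024.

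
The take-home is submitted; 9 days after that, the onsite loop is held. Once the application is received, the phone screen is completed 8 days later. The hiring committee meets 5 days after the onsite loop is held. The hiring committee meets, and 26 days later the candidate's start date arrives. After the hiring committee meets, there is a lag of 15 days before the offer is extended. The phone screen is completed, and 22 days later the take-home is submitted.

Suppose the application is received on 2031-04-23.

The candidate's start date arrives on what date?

2031-07-02

The application is received: Apr 23, 2031.
The phone screen is completed: Apr 23, 2031 + 8 days = May 1, 2031.
The take-home is submitted: May 1, 2031 + 22 days = May 23, 2031.
The onsite loop is held: May 23, 2031 + 9 days = Jun 1, 2031.
The hiring committee meets: Jun 1, 2031 + 5 days = Jun 6, 2031.
The candidate's start date arrives: Jun 6, 2031 + 26 days = Jul 2, 2031.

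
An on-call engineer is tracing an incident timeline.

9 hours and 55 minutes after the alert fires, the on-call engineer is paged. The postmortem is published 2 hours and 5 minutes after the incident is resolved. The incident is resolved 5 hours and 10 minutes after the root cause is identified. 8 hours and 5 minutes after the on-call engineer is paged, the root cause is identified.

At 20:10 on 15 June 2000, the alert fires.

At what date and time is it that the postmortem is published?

The alert fires: 20:10 Jun 15, 2000.
The on-call engineer is paged: 20:10 Jun 15, 2000 + 9h55m = 06:05 Jun 16, 2000.
The root cause is identified: 06:05 Jun 16, 2000 + 8h05m = 14:10 Jun 16, 2000.
The incident is resolved: 14:10 Jun 16, 2000 + 5h10m = 19:20 Jun 16, 2000.
The postmortem is published: 19:20 Jun 16, 2000 + 2h05m = 21:25 Jun 16, 2000.

21:25 on 16 June 2000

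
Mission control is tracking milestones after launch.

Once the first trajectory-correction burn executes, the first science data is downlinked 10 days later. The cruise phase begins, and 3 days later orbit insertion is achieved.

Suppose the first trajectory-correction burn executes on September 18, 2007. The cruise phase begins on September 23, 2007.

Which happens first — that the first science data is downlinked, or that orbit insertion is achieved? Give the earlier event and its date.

Orbit insertion is achieved — September 26, 2007

The first trajectory-correction burn executes: Sep 18, 2007.
The first science data is downlinked: Sep 18, 2007 + 10 days = Sep 28, 2007.
The cruise phase begins: Sep 23, 2007.
Orbit insertion is achieved: Sep 23, 2007 + 3 days = Sep 26, 2007.
Comparing: the first science data is downlinked on Sep 28, 2007 vs orbit insertion is achieved on Sep 26, 2007. Earlier: orbit insertion is achieved.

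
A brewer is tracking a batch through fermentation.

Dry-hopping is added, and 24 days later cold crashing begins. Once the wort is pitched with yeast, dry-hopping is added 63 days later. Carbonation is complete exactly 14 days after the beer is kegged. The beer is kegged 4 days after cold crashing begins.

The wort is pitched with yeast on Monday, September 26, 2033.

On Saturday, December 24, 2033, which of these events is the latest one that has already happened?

The wort is pitched with yeast: Sep 26, 2033.
Dry-hopping is added: Sep 26, 2033 + 63 days = Nov 28, 2033.
Cold crashing begins: Nov 28, 2033 + 24 days = Dec 22, 2033.
The beer is kegged: Dec 22, 2033 + 4 days = Dec 26, 2033.
Carbonation is complete: Dec 26, 2033 + 14 days = Jan 9, 2034.
Dec 24, 2033 falls between when cold crashing begins (Dec 22, 2033) and when the beer is kegged (Dec 26, 2033).

Cold crashing begins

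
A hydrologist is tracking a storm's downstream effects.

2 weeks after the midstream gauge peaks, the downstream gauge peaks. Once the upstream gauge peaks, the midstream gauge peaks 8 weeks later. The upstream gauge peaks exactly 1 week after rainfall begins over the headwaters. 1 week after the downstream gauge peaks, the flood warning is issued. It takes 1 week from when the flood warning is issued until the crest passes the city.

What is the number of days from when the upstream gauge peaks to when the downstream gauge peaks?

Causal path: the upstream gauge peaks → the midstream gauge peaks → the downstream gauge peaks.
Total delay along the path: 8 + 2 weeks = 10 weeks = 70 days.

70 days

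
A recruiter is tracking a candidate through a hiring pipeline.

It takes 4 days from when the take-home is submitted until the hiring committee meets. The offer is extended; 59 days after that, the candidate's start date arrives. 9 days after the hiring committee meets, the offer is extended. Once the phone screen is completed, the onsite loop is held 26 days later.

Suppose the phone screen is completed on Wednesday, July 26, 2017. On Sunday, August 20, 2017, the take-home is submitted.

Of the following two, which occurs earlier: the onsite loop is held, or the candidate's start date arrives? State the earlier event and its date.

The phone screen is completed: Jul 26, 2017.
The onsite loop is held: Jul 26, 2017 + 26 days = Aug 21, 2017.
The take-home is submitted: Aug 20, 2017.
The hiring committee meets: Aug 20, 2017 + 4 days = Aug 24, 2017.
The offer is extended: Aug 24, 2017 + 9 days = Sep 2, 2017.
The candidate's start date arrives: Sep 2, 2017 + 59 days = Oct 31, 2017.
Comparing: the onsite loop is held on Aug 21, 2017 vs the candidate's start date arrives on Oct 31, 2017. Earlier: the onsite loop is held.

The onsite loop is held — Monday, August 21, 2017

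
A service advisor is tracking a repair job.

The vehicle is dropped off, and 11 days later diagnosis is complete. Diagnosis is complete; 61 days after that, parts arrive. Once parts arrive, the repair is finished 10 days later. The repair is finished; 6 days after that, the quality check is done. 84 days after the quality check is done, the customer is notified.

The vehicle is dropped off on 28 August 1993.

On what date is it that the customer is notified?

The vehicle is dropped off: Aug 28, 1993.
Diagnosis is complete: Aug 28, 1993 + 11 days = Sep 8, 1993.
Parts arrive: Sep 8, 1993 + 61 days = Nov 8, 1993.
The repair is finished: Nov 8, 1993 + 10 days = Nov 18, 1993.
The quality check is done: Nov 18, 1993 + 6 days = Nov 24, 1993.
The customer is notified: Nov 24, 1993 + 84 days = Feb 16, 1994.

16 February 1994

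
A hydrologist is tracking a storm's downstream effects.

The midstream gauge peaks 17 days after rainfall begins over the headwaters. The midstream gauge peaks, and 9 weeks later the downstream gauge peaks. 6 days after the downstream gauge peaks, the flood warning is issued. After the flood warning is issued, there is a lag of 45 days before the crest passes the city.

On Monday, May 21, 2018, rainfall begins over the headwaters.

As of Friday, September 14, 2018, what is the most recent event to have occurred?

The flood warning is issued

Rainfall begins over the headwaters: May 21, 2018.
The midstream gauge peaks: May 21, 2018 + 17 days = Jun 7, 2018.
The downstream gauge peaks: Jun 7, 2018 + 9 weeks = Aug 9, 2018.
The flood warning is issued: Aug 9, 2018 + 6 days = Aug 15, 2018.
The crest passes the city: Aug 15, 2018 + 45 days = Sep 29, 2018.
Sep 14, 2018 falls between when the flood warning is issued (Aug 15, 2018) and when the crest passes the city (Sep 29, 2018).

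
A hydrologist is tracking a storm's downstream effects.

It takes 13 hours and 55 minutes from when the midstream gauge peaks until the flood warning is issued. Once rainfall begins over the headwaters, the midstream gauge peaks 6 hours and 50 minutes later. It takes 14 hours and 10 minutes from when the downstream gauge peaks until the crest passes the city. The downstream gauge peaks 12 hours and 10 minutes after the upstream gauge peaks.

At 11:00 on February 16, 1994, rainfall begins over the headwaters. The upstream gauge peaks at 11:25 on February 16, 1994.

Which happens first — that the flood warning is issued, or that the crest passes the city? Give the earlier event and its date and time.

The flood warning is issued — 07:45 on February 17, 1994

Rainfall begins over the headwaters: 11:00 Feb 16, 1994.
The midstream gauge peaks: 11:00 Feb 16, 1994 + 6h50m = 17:50 Feb 16, 1994.
The flood warning is issued: 17:50 Feb 16, 1994 + 13h55m = 07:45 Feb 17, 1994.
The upstream gauge peaks: 11:25 Feb 16, 1994.
The downstream gauge peaks: 11:25 Feb 16, 1994 + 12h10m = 23:35 Feb 16, 1994.
The crest passes the city: 23:35 Feb 16, 1994 + 14h10m = 13:45 Feb 17, 1994.
Comparing: the flood warning is issued at 07:45 Feb 17, 1994 vs the crest passes the city at 13:45 Feb 17, 1994. Earlier: the flood warning is issued.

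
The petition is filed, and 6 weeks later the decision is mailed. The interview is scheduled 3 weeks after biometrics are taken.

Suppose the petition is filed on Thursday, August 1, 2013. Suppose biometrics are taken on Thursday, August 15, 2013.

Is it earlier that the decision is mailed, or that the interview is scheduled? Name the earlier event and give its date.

The interview is scheduled — Thursday, September 5, 2013

The petition is filed: Aug 1, 2013.
The decision is mailed: Aug 1, 2013 + 6 weeks = Sep 12, 2013.
Biometrics are taken: Aug 15, 2013.
The interview is scheduled: Aug 15, 2013 + 3 weeks = Sep 5, 2013.
Comparing: the decision is mailed on Sep 12, 2013 vs the interview is scheduled on Sep 5, 2013. Earlier: the interview is scheduled.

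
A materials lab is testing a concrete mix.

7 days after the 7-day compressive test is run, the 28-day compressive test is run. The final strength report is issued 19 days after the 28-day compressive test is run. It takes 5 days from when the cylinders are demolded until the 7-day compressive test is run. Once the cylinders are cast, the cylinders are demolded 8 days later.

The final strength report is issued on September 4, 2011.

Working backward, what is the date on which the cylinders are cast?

July 27, 2011

The final strength report is issued: Sep 4, 2011.
The 28-day compressive test is run: Sep 4, 2011 − 19 days = Aug 16, 2011.
The 7-day compressive test is run: Aug 16, 2011 − 7 days = Aug 9, 2011.
The cylinders are demolded: Aug 9, 2011 − 5 days = Aug 4, 2011.
The cylinders are cast: Aug 4, 2011 − 8 days = Jul 27, 2011.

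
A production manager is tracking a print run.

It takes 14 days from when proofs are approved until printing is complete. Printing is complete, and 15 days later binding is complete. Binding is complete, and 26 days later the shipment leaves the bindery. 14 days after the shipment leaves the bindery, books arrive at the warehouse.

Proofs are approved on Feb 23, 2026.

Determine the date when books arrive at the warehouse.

May 3, 2026

Proofs are approved: Feb 23, 2026.
Printing is complete: Feb 23, 2026 + 14 days = Mar 9, 2026.
Binding is complete: Mar 9, 2026 + 15 days = Mar 24, 2026.
The shipment leaves the bindery: Mar 24, 2026 + 26 days = Apr 19, 2026.
Books arrive at the warehouse: Apr 19, 2026 + 14 days = May 3, 2026.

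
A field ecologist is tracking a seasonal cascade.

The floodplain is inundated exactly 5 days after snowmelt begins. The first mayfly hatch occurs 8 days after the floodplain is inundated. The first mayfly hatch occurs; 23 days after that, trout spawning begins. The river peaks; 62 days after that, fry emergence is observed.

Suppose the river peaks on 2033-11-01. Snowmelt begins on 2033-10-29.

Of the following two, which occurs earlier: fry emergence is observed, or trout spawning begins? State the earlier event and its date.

The river peaks: Nov 1, 2033.
Fry emergence is observed: Nov 1, 2033 + 62 days = Jan 2, 2034.
Snowmelt begins: Oct 29, 2033.
The floodplain is inundated: Oct 29, 2033 + 5 days = Nov 3, 2033.
The first mayfly hatch occurs: Nov 3, 2033 + 8 days = Nov 11, 2033.
Trout spawning begins: Nov 11, 2033 + 23 days = Dec 4, 2033.
Comparing: fry emergence is observed on Jan 2, 2034 vs trout spawning begins on Dec 4, 2033. Earlier: trout spawning begins.

Trout spawning begins — 2033-12-04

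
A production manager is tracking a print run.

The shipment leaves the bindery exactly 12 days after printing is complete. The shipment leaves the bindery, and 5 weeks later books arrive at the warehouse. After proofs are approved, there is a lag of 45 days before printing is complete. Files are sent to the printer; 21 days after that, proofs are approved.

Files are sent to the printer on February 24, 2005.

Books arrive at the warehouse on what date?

June 17, 2005

Files are sent to the printer: Feb 24, 2005.
Proofs are approved: Feb 24, 2005 + 21 days = Mar 17, 2005.
Printing is complete: Mar 17, 2005 + 45 days = May 1, 2005.
The shipment leaves the bindery: May 1, 2005 + 12 days = May 13, 2005.
Books arrive at the warehouse: May 13, 2005 + 5 weeks = Jun 17, 2005.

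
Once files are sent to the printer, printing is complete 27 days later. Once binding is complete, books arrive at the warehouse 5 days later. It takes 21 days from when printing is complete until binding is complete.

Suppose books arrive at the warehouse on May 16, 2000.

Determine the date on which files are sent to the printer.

Books arrive at the warehouse: May 16, 2000.
Binding is complete: May 16, 2000 − 5 days = May 11, 2000.
Printing is complete: May 11, 2000 − 21 days = Apr 20, 2000.
Files are sent to the printer: Apr 20, 2000 − 27 days = Mar 24, 2000.

March 24, 2000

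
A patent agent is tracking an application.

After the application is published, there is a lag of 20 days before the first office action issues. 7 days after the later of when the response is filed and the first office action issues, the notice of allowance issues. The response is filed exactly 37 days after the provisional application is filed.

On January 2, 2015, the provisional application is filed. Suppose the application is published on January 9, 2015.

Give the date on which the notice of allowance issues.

February 15, 2015

The provisional application is filed: Jan 2, 2015.
The response is filed: Jan 2, 2015 + 37 days = Feb 8, 2015.
The application is published: Jan 9, 2015.
The first office action issues: Jan 9, 2015 + 20 days = Jan 29, 2015.
Both prerequisites met — the response is filed (Feb 8, 2015), the first office action issues (Jan 29, 2015); the later is Feb 8, 2015.
The notice of allowance issues: Feb 8, 2015 + 7 days = Feb 15, 2015.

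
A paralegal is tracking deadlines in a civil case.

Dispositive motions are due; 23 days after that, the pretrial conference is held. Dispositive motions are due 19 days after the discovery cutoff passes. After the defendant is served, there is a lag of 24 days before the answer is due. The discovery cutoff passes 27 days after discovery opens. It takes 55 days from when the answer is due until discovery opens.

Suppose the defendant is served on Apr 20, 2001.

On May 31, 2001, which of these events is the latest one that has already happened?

The defendant is served: Apr 20, 2001.
The answer is due: Apr 20, 2001 + 24 days = May 14, 2001.
Discovery opens: May 14, 2001 + 55 days = Jul 8, 2001.
The discovery cutoff passes: Jul 8, 2001 + 27 days = Aug 4, 2001.
Dispositive motions are due: Aug 4, 2001 + 19 days = Aug 23, 2001.
The pretrial conference is held: Aug 23, 2001 + 23 days = Sep 15, 2001.
May 31, 2001 falls between when the answer is due (May 14, 2001) and when discovery opens (Jul 8, 2001).

The answer is due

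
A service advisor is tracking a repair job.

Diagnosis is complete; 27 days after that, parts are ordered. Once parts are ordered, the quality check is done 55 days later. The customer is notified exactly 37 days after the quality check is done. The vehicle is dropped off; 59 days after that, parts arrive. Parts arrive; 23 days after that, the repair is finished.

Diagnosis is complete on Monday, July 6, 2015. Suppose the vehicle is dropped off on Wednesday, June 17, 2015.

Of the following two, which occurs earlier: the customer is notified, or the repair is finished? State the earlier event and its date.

The repair is finished — Monday, September 7, 2015

Diagnosis is complete: Jul 6, 2015.
Parts are ordered: Jul 6, 2015 + 27 days = Aug 2, 2015.
The quality check is done: Aug 2, 2015 + 55 days = Sep 26, 2015.
The customer is notified: Sep 26, 2015 + 37 days = Nov 2, 2015.
The vehicle is dropped off: Jun 17, 2015.
Parts arrive: Jun 17, 2015 + 59 days = Aug 15, 2015.
The repair is finished: Aug 15, 2015 + 23 days = Sep 7, 2015.
Comparing: the customer is notified on Nov 2, 2015 vs the repair is finished on Sep 7, 2015. Earlier: the repair is finished.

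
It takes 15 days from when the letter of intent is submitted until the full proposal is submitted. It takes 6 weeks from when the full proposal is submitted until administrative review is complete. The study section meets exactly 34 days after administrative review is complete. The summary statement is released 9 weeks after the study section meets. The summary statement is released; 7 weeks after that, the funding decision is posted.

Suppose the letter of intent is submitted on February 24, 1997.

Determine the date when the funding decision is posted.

September 15, 1997

The letter of intent is submitted: Feb 24, 1997.
The full proposal is submitted: Feb 24, 1997 + 15 days = Mar 11, 1997.
Administrative review is complete: Mar 11, 1997 + 6 weeks = Apr 22, 1997.
The study section meets: Apr 22, 1997 + 34 days = May 26, 1997.
The summary statement is released: May 26, 1997 + 9 weeks = Jul 28, 1997.
The funding decision is posted: Jul 28, 1997 + 7 weeks = Sep 15, 1997.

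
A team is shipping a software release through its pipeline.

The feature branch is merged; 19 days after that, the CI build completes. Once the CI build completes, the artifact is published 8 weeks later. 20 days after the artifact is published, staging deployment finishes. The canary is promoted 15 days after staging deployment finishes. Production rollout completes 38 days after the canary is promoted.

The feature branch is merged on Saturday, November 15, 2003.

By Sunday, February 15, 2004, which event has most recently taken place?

The artifact is published

The feature branch is merged: Nov 15, 2003.
The CI build completes: Nov 15, 2003 + 19 days = Dec 4, 2003.
The artifact is published: Dec 4, 2003 + 8 weeks = Jan 29, 2004.
Staging deployment finishes: Jan 29, 2004 + 20 days = Feb 18, 2004.
The canary is promoted: Feb 18, 2004 + 15 days = Mar 4, 2004.
Production rollout completes: Mar 4, 2004 + 38 days = Apr 11, 2004.
Feb 15, 2004 falls between when the artifact is published (Jan 29, 2004) and when staging deployment finishes (Feb 18, 2004).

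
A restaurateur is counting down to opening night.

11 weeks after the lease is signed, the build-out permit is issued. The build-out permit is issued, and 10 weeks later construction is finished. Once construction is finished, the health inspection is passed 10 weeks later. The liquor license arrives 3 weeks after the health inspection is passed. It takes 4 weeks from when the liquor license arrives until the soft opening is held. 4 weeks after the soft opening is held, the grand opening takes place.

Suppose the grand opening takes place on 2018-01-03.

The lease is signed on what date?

2017-03-15

The grand opening takes place: Jan 3, 2018.
The soft opening is held: Jan 3, 2018 − 4 weeks = Dec 6, 2017.
The liquor license arrives: Dec 6, 2017 − 4 weeks = Nov 8, 2017.
The health inspection is passed: Nov 8, 2017 − 3 weeks = Oct 18, 2017.
Construction is finished: Oct 18, 2017 − 10 weeks = Aug 9, 2017.
The build-out permit is issued: Aug 9, 2017 − 10 weeks = May 31, 2017.
The lease is signed: May 31, 2017 − 11 weeks = Mar 15, 2017.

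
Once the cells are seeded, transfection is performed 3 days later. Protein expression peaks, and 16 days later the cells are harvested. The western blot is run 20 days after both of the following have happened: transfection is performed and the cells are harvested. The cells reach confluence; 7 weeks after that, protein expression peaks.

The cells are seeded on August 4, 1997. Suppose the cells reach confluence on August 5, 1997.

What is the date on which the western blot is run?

October 29, 1997

The cells are seeded: Aug 4, 1997.
Transfection is performed: Aug 4, 1997 + 3 days = Aug 7, 1997.
The cells reach confluence: Aug 5, 1997.
Protein expression peaks: Aug 5, 1997 + 7 weeks = Sep 23, 1997.
The cells are harvested: Sep 23, 1997 + 16 days = Oct 9, 1997.
Both prerequisites met — transfection is performed (Aug 7, 1997), the cells are harvested (Oct 9, 1997); the later is Oct 9, 1997.
The western blot is run: Oct 9, 1997 + 20 days = Oct 29, 1997.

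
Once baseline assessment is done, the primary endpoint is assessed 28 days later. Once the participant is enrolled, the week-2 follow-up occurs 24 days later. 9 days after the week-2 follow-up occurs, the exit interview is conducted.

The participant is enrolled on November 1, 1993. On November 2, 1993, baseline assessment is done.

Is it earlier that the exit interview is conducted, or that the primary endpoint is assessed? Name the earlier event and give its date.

The primary endpoint is assessed — November 30, 1993

The participant is enrolled: Nov 1, 1993.
The week-2 follow-up occurs: Nov 1, 1993 + 24 days = Nov 25, 1993.
The exit interview is conducted: Nov 25, 1993 + 9 days = Dec 4, 1993.
Baseline assessment is done: Nov 2, 1993.
The primary endpoint is assessed: Nov 2, 1993 + 28 days = Nov 30, 1993.
Comparing: the exit interview is conducted on Dec 4, 1993 vs the primary endpoint is assessed on Nov 30, 1993. Earlier: the primary endpoint is assessed.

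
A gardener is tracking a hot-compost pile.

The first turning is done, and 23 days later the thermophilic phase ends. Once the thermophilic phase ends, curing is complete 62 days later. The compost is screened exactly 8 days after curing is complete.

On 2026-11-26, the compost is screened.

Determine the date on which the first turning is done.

The compost is screened: Nov 26, 2026.
Curing is complete: Nov 26, 2026 − 8 days = Nov 18, 2026.
The thermophilic phase ends: Nov 18, 2026 − 62 days = Sep 17, 2026.
The first turning is done: Sep 17, 2026 − 23 days = Aug 25, 2026.

2026-08-25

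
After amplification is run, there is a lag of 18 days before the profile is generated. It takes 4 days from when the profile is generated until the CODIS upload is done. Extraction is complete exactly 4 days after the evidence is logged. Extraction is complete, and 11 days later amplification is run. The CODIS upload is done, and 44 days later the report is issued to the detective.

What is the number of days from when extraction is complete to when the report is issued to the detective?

Causal path: extraction is complete → amplification is run → the profile is generated → the CODIS upload is done → the report is issued to the detective.
Total delay along the path: 11 + 18 + 4 + 44 = 77 days.

77 days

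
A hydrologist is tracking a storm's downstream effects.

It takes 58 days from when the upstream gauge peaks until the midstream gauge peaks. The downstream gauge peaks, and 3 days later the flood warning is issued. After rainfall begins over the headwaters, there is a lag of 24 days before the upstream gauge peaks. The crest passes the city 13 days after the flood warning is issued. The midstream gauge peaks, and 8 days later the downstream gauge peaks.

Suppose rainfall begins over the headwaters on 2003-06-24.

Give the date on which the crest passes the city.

2003-10-08

Rainfall begins over the headwaters: Jun 24, 2003.
The upstream gauge peaks: Jun 24, 2003 + 24 days = Jul 18, 2003.
The midstream gauge peaks: Jul 18, 2003 + 58 days = Sep 14, 2003.
The downstream gauge peaks: Sep 14, 2003 + 8 days = Sep 22, 2003.
The flood warning is issued: Sep 22, 2003 + 3 days = Sep 25, 2003.
The crest passes the city: Sep 25, 2003 + 13 days = Oct 8, 2003.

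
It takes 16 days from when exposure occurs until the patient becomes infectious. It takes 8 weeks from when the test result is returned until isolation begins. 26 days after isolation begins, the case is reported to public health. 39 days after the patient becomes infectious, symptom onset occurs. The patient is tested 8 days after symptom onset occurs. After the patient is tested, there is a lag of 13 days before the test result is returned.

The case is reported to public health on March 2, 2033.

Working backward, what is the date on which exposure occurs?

September 25, 2032

The case is reported to public health: Mar 2, 2033.
Isolation begins: Mar 2, 2033 − 26 days = Feb 4, 2033.
The test result is returned: Feb 4, 2033 − 8 weeks = Dec 10, 2032.
The patient is tested: Dec 10, 2032 − 13 days = Nov 27, 2032.
Symptom onset occurs: Nov 27, 2032 − 8 days = Nov 19, 2032.
The patient becomes infectious: Nov 19, 2032 − 39 days = Oct 11, 2032.
Exposure occurs: Oct 11, 2032 − 16 days = Sep 25, 2032.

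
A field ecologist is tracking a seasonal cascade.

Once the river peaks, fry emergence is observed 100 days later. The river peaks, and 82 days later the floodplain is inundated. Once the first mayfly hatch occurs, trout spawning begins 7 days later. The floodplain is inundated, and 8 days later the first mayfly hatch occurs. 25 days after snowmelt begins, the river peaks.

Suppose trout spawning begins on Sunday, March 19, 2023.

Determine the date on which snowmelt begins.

Thursday, November 17, 2022

Trout spawning begins: Mar 19, 2023.
The first mayfly hatch occurs: Mar 19, 2023 − 7 days = Mar 12, 2023.
The floodplain is inundated: Mar 12, 2023 − 8 days = Mar 4, 2023.
The river peaks: Mar 4, 2023 − 82 days = Dec 12, 2022.
Snowmelt begins: Dec 12, 2022 − 25 days = Nov 17, 2022.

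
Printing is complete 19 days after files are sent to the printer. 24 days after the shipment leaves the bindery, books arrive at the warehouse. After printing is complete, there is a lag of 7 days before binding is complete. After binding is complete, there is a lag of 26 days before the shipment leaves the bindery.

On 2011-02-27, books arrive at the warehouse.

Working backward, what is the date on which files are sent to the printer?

2010-12-13

Books arrive at the warehouse: Feb 27, 2011.
The shipment leaves the bindery: Feb 27, 2011 − 24 days = Feb 3, 2011.
Binding is complete: Feb 3, 2011 − 26 days = Jan 8, 2011.
Printing is complete: Jan 8, 2011 − 7 days = Jan 1, 2011.
Files are sent to the printer: Jan 1, 2011 − 19 days = Dec 13, 2010.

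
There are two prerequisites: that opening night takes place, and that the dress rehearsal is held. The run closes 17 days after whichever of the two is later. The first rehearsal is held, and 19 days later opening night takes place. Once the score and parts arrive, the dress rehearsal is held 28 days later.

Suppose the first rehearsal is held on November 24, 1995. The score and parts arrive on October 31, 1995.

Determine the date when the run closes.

December 30, 1995

The first rehearsal is held: Nov 24, 1995.
Opening night takes place: Nov 24, 1995 + 19 days = Dec 13, 1995.
The score and parts arrive: Oct 31, 1995.
The dress rehearsal is held: Oct 31, 1995 + 28 days = Nov 28, 1995.
Both prerequisites met — opening night takes place (Dec 13, 1995), the dress rehearsal is held (Nov 28, 1995); the later is Dec 13, 1995.
The run closes: Dec 13, 1995 + 17 days = Dec 30, 1995.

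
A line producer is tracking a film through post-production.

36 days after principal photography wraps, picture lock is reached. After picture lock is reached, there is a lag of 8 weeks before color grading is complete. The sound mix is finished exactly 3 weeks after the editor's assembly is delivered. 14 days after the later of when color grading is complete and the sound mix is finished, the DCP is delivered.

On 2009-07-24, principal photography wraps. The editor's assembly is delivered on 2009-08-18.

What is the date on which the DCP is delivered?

2009-11-07

Principal photography wraps: Jul 24, 2009.
Picture lock is reached: Jul 24, 2009 + 36 days = Aug 29, 2009.
Color grading is complete: Aug 29, 2009 + 8 weeks = Oct 24, 2009.
The editor's assembly is delivered: Aug 18, 2009.
The sound mix is finished: Aug 18, 2009 + 3 weeks = Sep 8, 2009.
Both prerequisites met — color grading is complete (Oct 24, 2009), the sound mix is finished (Sep 8, 2009); the later is Oct 24, 2009.
The DCP is delivered: Oct 24, 2009 + 14 days = Nov 7, 2009.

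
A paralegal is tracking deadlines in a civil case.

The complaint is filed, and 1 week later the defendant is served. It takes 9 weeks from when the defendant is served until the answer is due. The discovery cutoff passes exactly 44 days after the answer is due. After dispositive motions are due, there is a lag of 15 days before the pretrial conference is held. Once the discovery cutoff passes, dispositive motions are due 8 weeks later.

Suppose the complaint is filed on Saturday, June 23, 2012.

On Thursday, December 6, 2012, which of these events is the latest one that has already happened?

The discovery cutoff passes

The complaint is filed: Jun 23, 2012.
The defendant is served: Jun 23, 2012 + 1 week = Jun 30, 2012.
The answer is due: Jun 30, 2012 + 9 weeks = Sep 1, 2012.
The discovery cutoff passes: Sep 1, 2012 + 44 days = Oct 15, 2012.
Dispositive motions are due: Oct 15, 2012 + 8 weeks = Dec 10, 2012.
The pretrial conference is held: Dec 10, 2012 + 15 days = Dec 25, 2012.
Dec 6, 2012 falls between when the discovery cutoff passes (Oct 15, 2012) and when dispositive motions are due (Dec 10, 2012).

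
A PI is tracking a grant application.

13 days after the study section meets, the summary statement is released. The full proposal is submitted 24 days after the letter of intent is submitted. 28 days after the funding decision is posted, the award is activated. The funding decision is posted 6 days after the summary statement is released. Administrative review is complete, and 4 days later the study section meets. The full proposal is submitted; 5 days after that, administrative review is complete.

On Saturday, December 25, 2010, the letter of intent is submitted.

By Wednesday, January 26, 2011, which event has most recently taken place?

The letter of intent is submitted: Dec 25, 2010.
The full proposal is submitted: Dec 25, 2010 + 24 days = Jan 18, 2011.
Administrative review is complete: Jan 18, 2011 + 5 days = Jan 23, 2011.
The study section meets: Jan 23, 2011 + 4 days = Jan 27, 2011.
The summary statement is released: Jan 27, 2011 + 13 days = Feb 9, 2011.
The funding decision is posted: Feb 9, 2011 + 6 days = Feb 15, 2011.
The award is activated: Feb 15, 2011 + 28 days = Mar 15, 2011.
Jan 26, 2011 falls between when administrative review is complete (Jan 23, 2011) and when the study section meets (Jan 27, 2011).

Administrative review is complete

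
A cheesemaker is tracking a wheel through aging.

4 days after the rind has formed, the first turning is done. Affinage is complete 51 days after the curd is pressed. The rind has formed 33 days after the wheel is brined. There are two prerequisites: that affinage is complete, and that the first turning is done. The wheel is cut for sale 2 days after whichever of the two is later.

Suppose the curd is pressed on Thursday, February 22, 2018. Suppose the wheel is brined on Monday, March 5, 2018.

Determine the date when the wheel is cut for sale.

Monday, April 16, 2018

The curd is pressed: Feb 22, 2018.
Affinage is complete: Feb 22, 2018 + 51 days = Apr 14, 2018.
The wheel is brined: Mar 5, 2018.
The rind has formed: Mar 5, 2018 + 33 days = Apr 7, 2018.
The first turning is done: Apr 7, 2018 + 4 days = Apr 11, 2018.
Both prerequisites met — affinage is complete (Apr 14, 2018), the first turning is done (Apr 11, 2018); the later is Apr 14, 2018.
The wheel is cut for sale: Apr 14, 2018 + 2 days = Apr 16, 2018.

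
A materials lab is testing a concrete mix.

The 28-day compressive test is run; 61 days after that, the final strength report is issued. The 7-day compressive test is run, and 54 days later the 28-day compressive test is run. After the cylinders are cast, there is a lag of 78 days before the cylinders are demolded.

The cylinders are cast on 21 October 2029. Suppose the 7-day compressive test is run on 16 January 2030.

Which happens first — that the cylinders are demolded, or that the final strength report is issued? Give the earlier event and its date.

The cylinders are cast: Oct 21, 2029.
The cylinders are demolded: Oct 21, 2029 + 78 days = Jan 7, 2030.
The 7-day compressive test is run: Jan 16, 2030.
The 28-day compressive test is run: Jan 16, 2030 + 54 days = Mar 11, 2030.
The final strength report is issued: Mar 11, 2030 + 61 days = May 11, 2030.
Comparing: the cylinders are demolded on Jan 7, 2030 vs the final strength report is issued on May 11, 2030. Earlier: the cylinders are demolded.

The cylinders are demolded — 7 January 2030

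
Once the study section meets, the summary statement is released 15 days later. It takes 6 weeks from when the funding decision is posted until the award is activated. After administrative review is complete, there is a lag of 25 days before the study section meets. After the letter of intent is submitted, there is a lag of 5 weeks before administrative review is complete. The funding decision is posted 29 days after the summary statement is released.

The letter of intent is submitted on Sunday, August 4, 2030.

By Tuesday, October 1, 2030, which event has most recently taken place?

Administrative review is complete

The letter of intent is submitted: Aug 4, 2030.
Administrative review is complete: Aug 4, 2030 + 5 weeks = Sep 8, 2030.
The study section meets: Sep 8, 2030 + 25 days = Oct 3, 2030.
The summary statement is released: Oct 3, 2030 + 15 days = Oct 18, 2030.
The funding decision is posted: Oct 18, 2030 + 29 days = Nov 16, 2030.
The award is activated: Nov 16, 2030 + 6 weeks = Dec 28, 2030.
Oct 1, 2030 falls between when administrative review is complete (Sep 8, 2030) and when the study section meets (Oct 3, 2030).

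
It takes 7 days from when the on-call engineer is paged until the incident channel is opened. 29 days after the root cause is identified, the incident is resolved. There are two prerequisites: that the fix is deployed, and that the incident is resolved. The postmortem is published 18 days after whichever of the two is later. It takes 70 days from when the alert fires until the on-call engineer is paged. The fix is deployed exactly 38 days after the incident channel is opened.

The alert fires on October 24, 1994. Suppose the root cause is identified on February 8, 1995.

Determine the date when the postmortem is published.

March 27, 1995

The alert fires: Oct 24, 1994.
The on-call engineer is paged: Oct 24, 1994 + 70 days = Jan 2, 1995.
The incident channel is opened: Jan 2, 1995 + 7 days = Jan 9, 1995.
The fix is deployed: Jan 9, 1995 + 38 days = Feb 16, 1995.
The root cause is identified: Feb 8, 1995.
The incident is resolved: Feb 8, 1995 + 29 days = Mar 9, 1995.
Both prerequisites met — the fix is deployed (Feb 16, 1995), the incident is resolved (Mar 9, 1995); the later is Mar 9, 1995.
The postmortem is published: Mar 9, 1995 + 18 days = Mar 27, 1995.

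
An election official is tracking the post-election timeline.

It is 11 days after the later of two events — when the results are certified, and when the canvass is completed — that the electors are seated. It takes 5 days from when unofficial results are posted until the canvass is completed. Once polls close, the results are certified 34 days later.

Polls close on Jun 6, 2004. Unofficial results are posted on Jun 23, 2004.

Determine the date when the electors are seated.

Jul 21, 2004

Polls close: Jun 6, 2004.
The results are certified: Jun 6, 2004 + 34 days = Jul 10, 2004.
Unofficial results are posted: Jun 23, 2004.
The canvass is completed: Jun 23, 2004 + 5 days = Jun 28, 2004.
Both prerequisites met — the results are certified (Jul 10, 2004), the canvass is completed (Jun 28, 2004); the later is Jul 10, 2004.
The electors are seated: Jul 10, 2004 + 11 days = Jul 21, 2004.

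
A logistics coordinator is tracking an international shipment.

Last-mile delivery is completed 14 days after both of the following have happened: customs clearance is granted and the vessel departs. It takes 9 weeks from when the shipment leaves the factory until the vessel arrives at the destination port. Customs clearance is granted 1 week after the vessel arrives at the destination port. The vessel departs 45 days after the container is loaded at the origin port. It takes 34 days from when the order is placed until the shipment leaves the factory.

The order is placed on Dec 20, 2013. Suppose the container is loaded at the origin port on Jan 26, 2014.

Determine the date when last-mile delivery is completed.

Apr 17, 2014

The order is placed: Dec 20, 2013.
The shipment leaves the factory: Dec 20, 2013 + 34 days = Jan 23, 2014.
The vessel arrives at the destination port: Jan 23, 2014 + 9 weeks = Mar 27, 2014.
Customs clearance is granted: Mar 27, 2014 + 1 week = Apr 3, 2014.
The container is loaded at the origin port: Jan 26, 2014.
The vessel departs: Jan 26, 2014 + 45 days = Mar 12, 2014.
Both prerequisites met — customs clearance is granted (Apr 3, 2014), the vessel departs (Mar 12, 2014); the later is Apr 3, 2014.
Last-mile delivery is completed: Apr 3, 2014 + 14 days = Apr 17, 2014.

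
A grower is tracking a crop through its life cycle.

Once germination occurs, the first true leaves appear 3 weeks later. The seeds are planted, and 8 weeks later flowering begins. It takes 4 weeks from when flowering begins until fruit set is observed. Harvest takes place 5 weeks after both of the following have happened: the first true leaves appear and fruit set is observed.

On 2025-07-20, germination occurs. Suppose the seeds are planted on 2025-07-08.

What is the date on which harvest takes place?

2025-11-04

Germination occurs: Jul 20, 2025.
The first true leaves appear: Jul 20, 2025 + 3 weeks = Aug 10, 2025.
The seeds are planted: Jul 8, 2025.
Flowering begins: Jul 8, 2025 + 8 weeks = Sep 2, 2025.
Fruit set is observed: Sep 2, 2025 + 4 weeks = Sep 30, 2025.
Both prerequisites met — the first true leaves appear (Aug 10, 2025), fruit set is observed (Sep 30, 2025); the later is Sep 30, 2025.
Harvest takes place: Sep 30, 2025 + 5 weeks = Nov 4, 2025.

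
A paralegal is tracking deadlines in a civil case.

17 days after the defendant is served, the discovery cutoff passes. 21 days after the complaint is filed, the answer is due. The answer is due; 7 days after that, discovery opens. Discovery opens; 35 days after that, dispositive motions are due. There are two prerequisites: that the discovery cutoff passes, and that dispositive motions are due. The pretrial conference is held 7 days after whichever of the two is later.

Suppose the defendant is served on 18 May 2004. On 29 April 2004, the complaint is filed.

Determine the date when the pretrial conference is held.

The defendant is served: May 18, 2004.
The discovery cutoff passes: May 18, 2004 + 17 days = Jun 4, 2004.
The complaint is filed: Apr 29, 2004.
The answer is due: Apr 29, 2004 + 21 days = May 20, 2004.
Discovery opens: May 20, 2004 + 7 days = May 27, 2004.
Dispositive motions are due: May 27, 2004 + 35 days = Jul 1, 2004.
Both prerequisites met — the discovery cutoff passes (Jun 4, 2004), dispositive motions are due (Jul 1, 2004); the later is Jul 1, 2004.
The pretrial conference is held: Jul 1, 2004 + 7 days = Jul 8, 2004.

8 July 2004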